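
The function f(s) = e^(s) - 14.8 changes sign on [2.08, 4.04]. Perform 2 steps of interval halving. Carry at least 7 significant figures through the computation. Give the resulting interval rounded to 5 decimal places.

[2.57000, 3.06000]

f(2.080000) = -6.795531, f(4.040000) = 42.026343 (opposite signs)
step 1: m = 3.060000, f(m) = 6.527557 > 0 → root in [2.080000, 3.060000]
step 2: m = 2.570000, f(m) = -1.734176 < 0 → root in [2.570000, 3.060000]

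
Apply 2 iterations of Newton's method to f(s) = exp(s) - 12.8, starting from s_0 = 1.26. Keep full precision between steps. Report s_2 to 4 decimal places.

Newton update: s ← s − f(s)/f'(s).
f'(s) = exp(s)
s_0 = 1.260000: f = -9.274579, f' = 3.525421 → s_1 = 1.260000 - (-9.274579)/(3.525421) = 3.890772
s_1 = 3.890772: f = 36.148638, f' = 48.948638 → s_2 = 3.890772 - (36.148638)/(48.948638) = 3.152270

3.1523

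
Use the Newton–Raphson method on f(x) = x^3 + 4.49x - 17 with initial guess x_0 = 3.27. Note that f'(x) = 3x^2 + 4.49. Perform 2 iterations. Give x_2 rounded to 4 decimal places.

Newton update: x ← x − f(x)/f'(x).
x_0 = 3.270000: f = 32.648083, f' = 36.568700 → x_1 = 3.270000 - (32.648083)/(36.568700) = 2.377212
x_1 = 2.377212: f = 7.107640, f' = 21.443416 → x_2 = 2.377212 - (7.107640)/(21.443416) = 2.045752

2.0458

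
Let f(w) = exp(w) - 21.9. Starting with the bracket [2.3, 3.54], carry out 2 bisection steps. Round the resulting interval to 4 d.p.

[2.9200, 3.2300]

f(2.300000) = -11.925818, f(3.540000) = 12.566919 (opposite signs)
step 1: m = 2.920000, f(m) = -3.358713 < 0 → root in [2.920000, 3.540000]
step 2: m = 3.230000, f(m) = 3.379657 > 0 → root in [2.920000, 3.230000]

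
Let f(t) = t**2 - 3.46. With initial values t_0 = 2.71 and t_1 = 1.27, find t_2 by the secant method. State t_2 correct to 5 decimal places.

1.73410

f(t_0) = 3.884100, f(t_1) = -1.847100
t_2 = 1.270000 - (-1.847100)·(1.270000 - 2.710000)/(-1.847100 - (3.884100)) = 1.734095; f(t_2) = -0.452913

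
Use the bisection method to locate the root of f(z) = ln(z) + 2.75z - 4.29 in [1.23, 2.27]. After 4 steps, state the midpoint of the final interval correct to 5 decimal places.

f(1.230000) = -0.700486, f(2.270000) = 2.772280 (opposite signs)
step 1: m = 1.750000, f(m) = 1.082116 > 0 → root in [1.230000, 1.750000]
step 2: m = 1.490000, f(m) = 0.206276 > 0 → root in [1.230000, 1.490000]
step 3: m = 1.360000, f(m) = -0.242515 < 0 → root in [1.360000, 1.490000]
step 4: m = 1.425000, f(m) = -0.017078 < 0 → root in [1.425000, 1.490000]
Midpoint of [1.425000, 1.490000] = 1.457500

1.45750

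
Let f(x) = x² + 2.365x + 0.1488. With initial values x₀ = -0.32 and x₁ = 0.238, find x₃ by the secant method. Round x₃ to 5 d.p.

Secant update: x_(k+1) = x_k − f(x_k)·(x_k − x_(k-1))/(f(x_k) − f(x_(k-1))).
f(x_0) = -0.505600, f(x_1) = 0.768314
x_2 = 0.238000 - (0.768314)·(0.238000 - -0.320000)/(0.768314 - (-0.505600)) = -0.098537; f(x_2) = -0.074530
x_3 = -0.098537 - (-0.074530)·(-0.098537 - 0.238000)/(-0.074530 - (0.768314)) = -0.068778; f(x_3) = -0.009129

-0.06878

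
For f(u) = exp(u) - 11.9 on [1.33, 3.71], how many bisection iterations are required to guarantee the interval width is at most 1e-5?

Initial width b − a = 3.71 − 1.33 = 2.380000.
After n steps the width is (b−a)/2^n; need (b−a)/2^n ≤ 1e-5.
So n ≥ log₂(2.380000/1e-5) = log₂(238000.0000) ≈ 17.8606.
Hence n = 18.

18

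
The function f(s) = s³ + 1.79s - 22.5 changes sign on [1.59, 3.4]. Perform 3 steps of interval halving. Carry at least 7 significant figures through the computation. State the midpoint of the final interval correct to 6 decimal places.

2.608125

f(1.590000) = -15.634221, f(3.400000) = 22.890000 (opposite signs)
step 1: m = 2.495000, f(m) = -2.502513 < 0 → root in [2.495000, 3.400000]
step 2: m = 2.947500, f(m) = 8.383187 > 0 → root in [2.495000, 2.947500]
step 3: m = 2.721250, f(m) = 2.522442 > 0 → root in [2.495000, 2.721250]
Midpoint of [2.495000, 2.721250] = 2.608125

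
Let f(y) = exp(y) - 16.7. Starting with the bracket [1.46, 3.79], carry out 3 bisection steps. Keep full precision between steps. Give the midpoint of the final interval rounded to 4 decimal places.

f(1.460000) = -12.394040, f(3.790000) = 27.556400 (opposite signs)
step 1: m = 2.625000, f(m) = -2.895426 < 0 → root in [2.625000, 3.790000]
step 2: m = 3.207500, f(m) = 8.017216 > 0 → root in [2.625000, 3.207500]
step 3: m = 2.916250, f(m) = 1.771888 > 0 → root in [2.625000, 2.916250]
Midpoint of [2.625000, 2.916250] = 2.770625

2.7706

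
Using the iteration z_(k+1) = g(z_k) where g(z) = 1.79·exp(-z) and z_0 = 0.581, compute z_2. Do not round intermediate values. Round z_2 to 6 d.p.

z_1 = g(0.581000) = 1.001216
z_2 = g(1.001216) = 0.657704

0.657704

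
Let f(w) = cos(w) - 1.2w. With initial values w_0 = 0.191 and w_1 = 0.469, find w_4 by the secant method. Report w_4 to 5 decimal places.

f(w_0) = 0.752615, f(w_1) = 0.329221
w_2 = 0.469000 - (0.329221)·(0.469000 - 0.191000)/(0.329221 - (0.752615)) = 0.685166; f(w_2) = -0.047885
w_3 = 0.685166 - (-0.047885)·(0.685166 - 0.469000)/(-0.047885 - (0.329221)) = 0.657717; f(w_3) = 0.002129
w_4 = 0.657717 - (0.002129)·(0.657717 - 0.685166)/(0.002129 - (-0.047885)) = 0.658886; f(w_4) = 0.000012

0.65889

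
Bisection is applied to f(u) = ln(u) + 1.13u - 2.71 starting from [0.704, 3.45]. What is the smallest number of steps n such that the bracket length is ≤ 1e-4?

15

Initial width b − a = 3.45 − 0.704 = 2.746000.
After n steps the width is (b−a)/2^n; need (b−a)/2^n ≤ 1e-4.
So n ≥ log₂(2.746000/1e-4) = log₂(27460.0000) ≈ 14.7450.
Hence n = 15.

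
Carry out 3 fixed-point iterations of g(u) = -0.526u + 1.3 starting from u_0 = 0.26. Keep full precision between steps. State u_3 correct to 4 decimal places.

u_1 = g(0.260000) = 1.163240
u_2 = g(1.163240) = 0.688136
u_3 = g(0.688136) = 0.938041

0.9380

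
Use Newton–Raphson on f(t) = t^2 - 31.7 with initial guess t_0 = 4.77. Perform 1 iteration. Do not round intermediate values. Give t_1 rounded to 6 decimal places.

f'(t) = 2t
t_0 = 4.770000: f = -8.947100, f' = 9.540000 → t_1 = 4.770000 - (-8.947100)/(9.540000) = 5.707851

5.707851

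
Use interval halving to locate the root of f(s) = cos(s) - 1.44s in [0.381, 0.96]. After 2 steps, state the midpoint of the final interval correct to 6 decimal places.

0.598125

f(0.381000) = 0.379653, f(0.960000) = -0.808880 (opposite signs)
step 1: m = 0.670500, f(m) = -0.182009 < 0 → root in [0.381000, 0.670500]
step 2: m = 0.525750, f(m) = 0.107868 > 0 → root in [0.525750, 0.670500]
Midpoint of [0.525750, 0.670500] = 0.598125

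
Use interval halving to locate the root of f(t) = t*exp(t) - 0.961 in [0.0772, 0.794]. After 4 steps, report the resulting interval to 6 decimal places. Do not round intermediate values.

f(0.077200) = -0.877604, f(0.794000) = 0.795509 (opposite signs)
step 1: m = 0.435600, f(m) = -0.287610 < 0 → root in [0.435600, 0.794000]
step 2: m = 0.614800, f(m) = 0.175941 > 0 → root in [0.435600, 0.614800]
step 3: m = 0.525200, f(m) = -0.072993 < 0 → root in [0.525200, 0.614800]
step 4: m = 0.570000, f(m) = 0.046912 > 0 → root in [0.525200, 0.570000]

[0.525200, 0.570000]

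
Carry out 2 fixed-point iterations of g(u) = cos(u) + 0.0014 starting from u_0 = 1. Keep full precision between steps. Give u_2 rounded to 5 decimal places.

0.85823

u_1 = g(1.000000) = 0.541702
u_2 = g(0.541702) = 0.858232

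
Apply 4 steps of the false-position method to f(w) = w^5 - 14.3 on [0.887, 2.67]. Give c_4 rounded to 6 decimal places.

1.447466

False-position update: c = (a·f(b) − b·f(a))/(f(b) − f(a)); replace the endpoint whose sign matches f(c).
f(0.887000) = -13.750942, f(2.670000) = 121.392645
step 1: c = 1.068421, f(c) = -12.907764 < 0 → new bracket [1.068421, 2.670000]
step 2: c = 1.222351, f(c) = -11.571151 < 0 → new bracket [1.222351, 2.670000]
step 3: c = 1.348332, f(c) = -9.843595 < 0 → new bracket [1.348332, 2.670000]
step 4: c = 1.447466, f(c) = -7.946074 < 0 → new bracket [1.447466, 2.670000]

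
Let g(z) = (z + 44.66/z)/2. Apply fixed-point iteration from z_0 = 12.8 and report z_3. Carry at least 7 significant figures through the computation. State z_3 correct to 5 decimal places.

6.68408

z_1 = g(12.800000) = 8.144531
z_2 = g(8.144531) = 6.813983
z_3 = g(6.813983) = 6.684076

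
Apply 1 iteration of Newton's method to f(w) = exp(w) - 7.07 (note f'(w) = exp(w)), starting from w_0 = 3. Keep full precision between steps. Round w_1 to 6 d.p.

w_0 = 3.000000: f = 13.015537, f' = 20.085537 → w_1 = 3.000000 - (13.015537)/(20.085537) = 2.351995

2.351995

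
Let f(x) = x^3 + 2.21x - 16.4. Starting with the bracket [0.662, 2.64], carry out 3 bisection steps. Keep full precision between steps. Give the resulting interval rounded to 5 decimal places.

[2.14550, 2.39275]

f(0.662000) = -14.646862, f(2.640000) = 7.834144 (opposite signs)
step 1: m = 1.651000, f(m) = -8.250993 < 0 → root in [1.651000, 2.640000]
step 2: m = 2.145500, f(m) = -1.782343 < 0 → root in [2.145500, 2.640000]
step 3: m = 2.392750, f(m) = 2.587076 > 0 → root in [2.145500, 2.392750]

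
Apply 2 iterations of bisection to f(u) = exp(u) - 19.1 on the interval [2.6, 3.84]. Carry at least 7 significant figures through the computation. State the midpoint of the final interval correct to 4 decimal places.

f(2.600000) = -5.636262, f(3.840000) = 27.425474 (opposite signs)
step 1: m = 3.220000, f(m) = 5.928120 > 0 → root in [2.600000, 3.220000]
step 2: m = 2.910000, f(m) = -0.743201 < 0 → root in [2.910000, 3.220000]
Midpoint of [2.910000, 3.220000] = 3.065000

3.0650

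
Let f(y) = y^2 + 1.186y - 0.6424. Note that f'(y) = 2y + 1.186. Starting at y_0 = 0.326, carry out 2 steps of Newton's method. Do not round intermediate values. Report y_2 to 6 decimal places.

0.404026

y_0 = 0.326000: f = -0.149488, f' = 1.838000 → y_1 = 0.326000 - (-0.149488)/(1.838000) = 0.407332
y_1 = 0.407332: f = 0.006615, f' = 2.000664 → y_2 = 0.407332 - (0.006615)/(2.000664) = 0.404026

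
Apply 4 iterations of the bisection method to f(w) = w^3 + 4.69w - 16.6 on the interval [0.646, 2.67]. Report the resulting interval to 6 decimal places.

f(0.646000) = -13.300674, f(2.670000) = 14.956463 (opposite signs)
step 1: m = 1.658000, f(m) = -4.266198 < 0 → root in [1.658000, 2.670000]
step 2: m = 2.164000, f(m) = 3.682947 > 0 → root in [1.658000, 2.164000]
step 3: m = 1.911000, f(m) = -0.658589 < 0 → root in [1.911000, 2.164000]
step 4: m = 2.037500, f(m) = 1.414365 > 0 → root in [1.911000, 2.037500]

[1.911000, 2.037500]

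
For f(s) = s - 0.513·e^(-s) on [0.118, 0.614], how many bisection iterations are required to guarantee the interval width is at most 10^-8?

26

Initial width b − a = 0.614 − 0.118 = 0.496000.
After n steps the width is (b−a)/2^n; need (b−a)/2^n ≤ 10^-8.
So n ≥ log₂(0.496000/10^-8) = log₂(49600000.0000) ≈ 25.5638.
Hence n = 26.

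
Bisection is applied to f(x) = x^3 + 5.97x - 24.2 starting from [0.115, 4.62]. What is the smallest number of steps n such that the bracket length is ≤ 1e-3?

Initial width b − a = 4.62 − 0.115 = 4.505000.
After n steps the width is (b−a)/2^n; need (b−a)/2^n ≤ 1e-3.
So n ≥ log₂(4.505000/1e-3) = log₂(4505.0000) ≈ 12.1373.
Hence n = 13.

13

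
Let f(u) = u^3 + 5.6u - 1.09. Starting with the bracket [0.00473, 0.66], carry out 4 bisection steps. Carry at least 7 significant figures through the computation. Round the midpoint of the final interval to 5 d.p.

0.18902

f(0.004730) = -1.063512, f(0.660000) = 2.893496 (opposite signs)
step 1: m = 0.332365, f(m) = 0.807959 > 0 → root in [0.004730, 0.332365]
step 2: m = 0.168548, f(m) = -0.141346 < 0 → root in [0.168548, 0.332365]
step 3: m = 0.250456, f(m) = 0.328266 > 0 → root in [0.168548, 0.250456]
step 4: m = 0.209502, f(m) = 0.092406 > 0 → root in [0.168548, 0.209502]
Midpoint of [0.168548, 0.209502] = 0.189025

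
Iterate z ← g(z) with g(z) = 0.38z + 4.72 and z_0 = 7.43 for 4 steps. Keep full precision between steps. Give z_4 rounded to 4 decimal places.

z_1 = g(7.430000) = 7.543400
z_2 = g(7.543400) = 7.586492
z_3 = g(7.586492) = 7.602867
z_4 = g(7.602867) = 7.609089

7.6091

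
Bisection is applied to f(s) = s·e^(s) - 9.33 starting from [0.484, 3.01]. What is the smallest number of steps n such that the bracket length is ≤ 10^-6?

22

Initial width b − a = 3.01 − 0.484 = 2.526000.
After n steps the width is (b−a)/2^n; need (b−a)/2^n ≤ 10^-6.
So n ≥ log₂(2.526000/10^-6) = log₂(2526000.0000) ≈ 21.2684.
Hence n = 22.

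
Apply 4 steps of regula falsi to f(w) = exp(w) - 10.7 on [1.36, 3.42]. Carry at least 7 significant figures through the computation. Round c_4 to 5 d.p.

2.32685

f(1.360000) = -6.803807, f(3.420000) = 19.869415
step 1: c = 1.885465, f(c) = -4.110583 < 0 → new bracket [1.885465, 3.420000]
step 2: c = 2.148511, f(c) = -2.127919 < 0 → new bracket [2.148511, 3.420000]
step 3: c = 2.271508, f(c) = -1.005987 < 0 → new bracket [2.271508, 3.420000]
step 4: c = 2.326854, f(c) = -0.454338 < 0 → new bracket [2.326854, 3.420000]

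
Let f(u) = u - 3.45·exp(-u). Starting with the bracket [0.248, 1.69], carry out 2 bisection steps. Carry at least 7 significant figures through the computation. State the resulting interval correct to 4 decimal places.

f(0.248000) = -2.444242, f(1.690000) = 1.053408 (opposite signs)
step 1: m = 0.969000, f(m) = -0.340145 < 0 → root in [0.969000, 1.690000]
step 2: m = 1.329500, f(m) = 0.416597 > 0 → root in [0.969000, 1.329500]

[0.9690, 1.3295]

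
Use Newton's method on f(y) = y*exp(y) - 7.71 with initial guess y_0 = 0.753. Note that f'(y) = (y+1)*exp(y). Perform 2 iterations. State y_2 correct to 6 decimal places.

y_0 = 0.753000: f = -6.111110, f' = 3.722251 → y_1 = 0.753000 - (-6.111110)/(3.722251) = 2.394778
y_1 = 2.394778: f = 18.550565, f' = 37.226327 → y_2 = 2.394778 - (18.550565)/(37.226327) = 1.896459

1.896459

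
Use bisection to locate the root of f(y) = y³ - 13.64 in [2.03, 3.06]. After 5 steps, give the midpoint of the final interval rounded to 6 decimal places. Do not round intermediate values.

f(2.030000) = -5.274573, f(3.060000) = 15.012616 (opposite signs)
step 1: m = 2.545000, f(m) = 2.844029 > 0 → root in [2.030000, 2.545000]
step 2: m = 2.287500, f(m) = -1.670299 < 0 → root in [2.287500, 2.545000]
step 3: m = 2.416250, f(m) = 0.466706 > 0 → root in [2.287500, 2.416250]
step 4: m = 2.351875, f(m) = -0.631036 < 0 → root in [2.351875, 2.416250]
step 5: m = 2.384062, f(m) = -0.089575 < 0 → root in [2.384062, 2.416250]
Midpoint of [2.384062, 2.416250] = 2.400156

2.400156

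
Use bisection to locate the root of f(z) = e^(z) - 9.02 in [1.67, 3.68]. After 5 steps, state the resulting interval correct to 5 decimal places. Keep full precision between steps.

[2.17250, 2.23531]

f(1.670000) = -3.707832, f(3.680000) = 30.626394 (opposite signs)
step 1: m = 2.675000, f(m) = 5.492350 > 0 → root in [1.670000, 2.675000]
step 2: m = 2.172500, f(m) = -0.239793 < 0 → root in [2.172500, 2.675000]
step 3: m = 2.423750, f(m) = 2.268110 > 0 → root in [2.172500, 2.423750]
step 4: m = 2.298125, f(m) = 0.935498 > 0 → root in [2.172500, 2.298125]
step 5: m = 2.235313, f(m) = 0.329403 > 0 → root in [2.172500, 2.235313]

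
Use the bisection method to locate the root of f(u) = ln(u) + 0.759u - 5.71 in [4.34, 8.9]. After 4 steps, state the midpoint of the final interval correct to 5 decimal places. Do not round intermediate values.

f(4.340000) = -0.948066, f(8.900000) = 3.231151 (opposite signs)
step 1: m = 6.620000, f(m) = 1.204675 > 0 → root in [4.340000, 6.620000]
step 2: m = 5.480000, f(m) = 0.150425 > 0 → root in [4.340000, 5.480000]
step 3: m = 4.910000, f(m) = -0.392036 < 0 → root in [4.910000, 5.480000]
step 4: m = 5.195000, f(m) = -0.119298 < 0 → root in [5.195000, 5.480000]
Midpoint of [5.195000, 5.480000] = 5.337500

5.33750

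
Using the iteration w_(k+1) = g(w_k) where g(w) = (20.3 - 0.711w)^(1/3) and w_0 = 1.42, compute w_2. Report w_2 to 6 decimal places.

2.639685

w_1 = g(1.420000) = 2.681927
w_2 = g(2.681927) = 2.639685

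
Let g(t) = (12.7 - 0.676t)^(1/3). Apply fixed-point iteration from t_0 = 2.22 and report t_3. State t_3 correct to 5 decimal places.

2.23658

t_1 = g(2.220000) = 2.237330
t_2 = g(2.237330) = 2.236550
t_3 = g(2.236550) = 2.236585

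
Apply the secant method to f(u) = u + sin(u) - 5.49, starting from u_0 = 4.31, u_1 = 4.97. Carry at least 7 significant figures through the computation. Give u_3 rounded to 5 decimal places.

5.80480

f(u_0) = -2.100128, f(u_1) = -1.487001
u_2 = 4.970000 - (-1.487001)·(4.970000 - 4.310000)/(-1.487001 - (-2.100128)) = 6.570682; f(u_2) = 1.364235
u_3 = 6.570682 - (1.364235)·(6.570682 - 4.970000)/(1.364235 - (-1.487001)) = 5.804802; f(u_3) = -0.145543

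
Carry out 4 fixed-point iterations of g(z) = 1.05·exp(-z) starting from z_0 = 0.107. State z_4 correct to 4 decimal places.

z_1 = g(0.107000) = 0.943452
z_2 = g(0.943452) = 0.408746
z_3 = g(0.408746) = 0.697707
z_4 = g(0.697707) = 0.522611

0.5226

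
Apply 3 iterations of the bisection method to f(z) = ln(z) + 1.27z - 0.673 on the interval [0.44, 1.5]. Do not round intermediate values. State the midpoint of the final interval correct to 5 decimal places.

0.77125

f(0.440000) = -0.935181, f(1.500000) = 1.637465 (opposite signs)
step 1: m = 0.970000, f(m) = 0.528441 > 0 → root in [0.440000, 0.970000]
step 2: m = 0.705000, f(m) = -0.127207 < 0 → root in [0.705000, 0.970000]
step 3: m = 0.837500, f(m) = 0.213291 > 0 → root in [0.705000, 0.837500]
Midpoint of [0.705000, 0.837500] = 0.771250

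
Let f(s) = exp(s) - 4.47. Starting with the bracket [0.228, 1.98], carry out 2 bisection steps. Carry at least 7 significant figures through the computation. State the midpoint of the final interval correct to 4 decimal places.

f(0.228000) = -3.213915, f(1.980000) = 2.772743 (opposite signs)
step 1: m = 1.104000, f(m) = -1.453793 < 0 → root in [1.104000, 1.980000]
step 2: m = 1.542000, f(m) = 0.203929 > 0 → root in [1.104000, 1.542000]
Midpoint of [1.104000, 1.542000] = 1.323000

1.3230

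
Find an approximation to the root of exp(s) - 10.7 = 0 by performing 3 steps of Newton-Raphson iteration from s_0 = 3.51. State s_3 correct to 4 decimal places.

f'(s) = exp(s)
s_0 = 3.510000: f = 22.748268, f' = 33.448268 → s_1 = 3.510000 - (22.748268)/(33.448268) = 2.829897
s_1 = 2.829897: f = 6.243715, f' = 16.943715 → s_2 = 2.829897 - (6.243715)/(16.943715) = 2.461400
s_2 = 2.461400: f = 1.021205, f' = 11.721205 → s_3 = 2.461400 - (1.021205)/(11.721205) = 2.374275

2.3743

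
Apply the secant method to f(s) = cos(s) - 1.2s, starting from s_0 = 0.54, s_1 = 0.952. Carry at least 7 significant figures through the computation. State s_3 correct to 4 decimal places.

0.6585

f(s_0) = 0.209709, f(s_1) = -0.562345
s_2 = 0.952000 - (-0.562345)·(0.952000 - 0.540000)/(-0.562345 - (0.209709)) = 0.651909; f(s_2) = 0.012636
s_3 = 0.651909 - (0.012636)·(0.651909 - 0.952000)/(0.012636 - (-0.562345)) = 0.658504; f(s_3) = 0.000704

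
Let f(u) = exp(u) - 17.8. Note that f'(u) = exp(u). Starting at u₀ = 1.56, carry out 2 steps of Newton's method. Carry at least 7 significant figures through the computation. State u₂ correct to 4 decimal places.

3.5418

Newton update: u ← u − f(u)/f'(u).
u_0 = 1.560000: f = -13.041179, f' = 4.758821 → u_1 = 1.560000 - (-13.041179)/(4.758821) = 4.300422
u_1 = 4.300422: f = 55.930907, f' = 73.730907 → u_2 = 4.300422 - (55.930907)/(73.730907) = 3.541841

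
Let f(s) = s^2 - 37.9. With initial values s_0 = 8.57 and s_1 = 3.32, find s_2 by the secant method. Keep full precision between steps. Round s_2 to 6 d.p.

5.580521

f(s_0) = 35.544900, f(s_1) = -26.877600
s_2 = 3.320000 - (-26.877600)·(3.320000 - 8.570000)/(-26.877600 - (35.544900)) = 5.580521; f(s_2) = -6.757780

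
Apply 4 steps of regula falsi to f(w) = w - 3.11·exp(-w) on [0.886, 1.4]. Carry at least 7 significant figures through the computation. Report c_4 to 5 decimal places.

f(0.886000) = -0.396258, f(1.400000) = 0.633083
step 1: c = 1.083871, f(c) = 0.031809 > 0 → new bracket [0.886000, 1.083871]
step 2: c = 1.069167, f(c) = 0.001522 > 0 → new bracket [0.886000, 1.069167]
step 3: c = 1.068466, f(c) = 0.000073 > 0 → new bracket [0.886000, 1.068466]
step 4: c = 1.068433, f(c) = 0.000003 > 0 → new bracket [0.886000, 1.068433]

1.06843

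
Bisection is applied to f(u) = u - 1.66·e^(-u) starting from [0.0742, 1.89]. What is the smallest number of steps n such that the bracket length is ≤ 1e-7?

25

Initial width b − a = 1.89 − 0.0742 = 1.815800.
After n steps the width is (b−a)/2^n; need (b−a)/2^n ≤ 1e-7.
So n ≥ log₂(1.815800/1e-7) = log₂(18158000.0000) ≈ 24.1141.
Hence n = 25.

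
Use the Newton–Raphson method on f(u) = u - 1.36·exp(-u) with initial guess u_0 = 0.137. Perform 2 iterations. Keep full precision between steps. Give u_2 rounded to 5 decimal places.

f'(u) = 1 + 1.36·exp(-u)
u_0 = 0.137000: f = -1.048880, f' = 2.185880 → u_1 = 0.137000 - (-1.048880)/(2.185880) = 0.616843
u_1 = 0.616843: f = -0.117074, f' = 1.733918 → u_2 = 0.616843 - (-0.117074)/(1.733918) = 0.684363

0.68436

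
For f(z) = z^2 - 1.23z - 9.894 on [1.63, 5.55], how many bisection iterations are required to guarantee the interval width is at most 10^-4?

16

Initial width b − a = 5.55 − 1.63 = 3.920000.
After n steps the width is (b−a)/2^n; need (b−a)/2^n ≤ 10^-4.
So n ≥ log₂(3.920000/10^-4) = log₂(39200.0000) ≈ 15.2586.
Hence n = 16.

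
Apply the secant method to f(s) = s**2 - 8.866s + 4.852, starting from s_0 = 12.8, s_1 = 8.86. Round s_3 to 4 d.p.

f(s_0) = 55.207200, f(s_1) = 4.798840
s_2 = 8.860000 - (4.798840)·(8.860000 - 12.800000)/(4.798840 - (55.207200)) = 8.484915; f(s_2) = 1.618525
s_3 = 8.484915 - (1.618525)·(8.484915 - 8.860000)/(1.618525 - (4.798840)) = 8.294027; f(s_3) = 0.108038

8.2940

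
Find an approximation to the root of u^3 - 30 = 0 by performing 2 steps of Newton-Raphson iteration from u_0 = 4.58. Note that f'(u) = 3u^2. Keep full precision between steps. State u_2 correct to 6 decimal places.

3.155856

u_0 = 4.580000: f = 66.071912, f' = 62.929200 → u_1 = 4.580000 - (66.071912)/(62.929200) = 3.530060
u_1 = 3.530060: f = 13.989204, f' = 37.383961 → u_2 = 3.530060 - (13.989204)/(37.383961) = 3.155856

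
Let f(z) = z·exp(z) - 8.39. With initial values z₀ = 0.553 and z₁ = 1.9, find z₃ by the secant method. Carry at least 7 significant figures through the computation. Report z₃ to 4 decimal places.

f(z_0) = -7.428631, f(z_1) = 4.313199
z_2 = 1.900000 - (4.313199)·(1.900000 - 0.553000)/(4.313199 - (-7.428631)) = 1.405198; f(z_2) = -2.661943
z_3 = 1.405198 - (-2.661943)·(1.405198 - 1.900000)/(-2.661943 - (4.313199)) = 1.594031; f(z_3) = -0.541703

1.5940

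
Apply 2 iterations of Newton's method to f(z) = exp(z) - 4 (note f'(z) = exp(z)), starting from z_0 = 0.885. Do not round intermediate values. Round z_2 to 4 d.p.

z_0 = 0.885000: f = -1.577016, f' = 2.422984 → z_1 = 0.885000 - (-1.577016)/(2.422984) = 1.535857
z_1 = 1.535857: f = 0.645303, f' = 4.645303 → z_2 = 1.535857 - (0.645303)/(4.645303) = 1.396941

1.3969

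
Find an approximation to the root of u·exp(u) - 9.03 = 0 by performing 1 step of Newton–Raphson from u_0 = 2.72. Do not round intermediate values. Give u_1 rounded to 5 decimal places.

f'(u) = (u + 1)·exp(u)
u_0 = 2.720000: f = 32.260477, f' = 56.470799 → u_1 = 2.720000 - (32.260477)/(56.470799) = 2.148723

2.14872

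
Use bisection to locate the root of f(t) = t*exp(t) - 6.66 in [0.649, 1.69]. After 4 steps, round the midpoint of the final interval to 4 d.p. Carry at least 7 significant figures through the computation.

1.4623

f(0.649000) = -5.418057, f(1.690000) = 2.498922 (opposite signs)
step 1: m = 1.169500, f(m) = -2.893763 < 0 → root in [1.169500, 1.690000]
step 2: m = 1.429750, f(m) = -0.686998 < 0 → root in [1.429750, 1.690000]
step 3: m = 1.559875, f(m) = 0.762238 > 0 → root in [1.429750, 1.559875]
step 4: m = 1.494812, f(m) = 0.004622 > 0 → root in [1.429750, 1.494812]
Midpoint of [1.429750, 1.494812] = 1.462281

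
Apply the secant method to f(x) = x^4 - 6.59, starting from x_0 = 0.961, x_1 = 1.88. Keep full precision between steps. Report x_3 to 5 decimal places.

f(x_0) = -5.737109, f(x_1) = 5.901983
x_2 = 1.880000 - (5.901983)·(1.880000 - 0.961000)/(5.901983 - (-5.737109)) = 1.413991; f(x_2) = -2.592518
x_3 = 1.413991 - (-2.592518)·(1.413991 - 1.880000)/(-2.592518 - (5.901983)) = 1.556217; f(x_3) = -0.724834

1.55622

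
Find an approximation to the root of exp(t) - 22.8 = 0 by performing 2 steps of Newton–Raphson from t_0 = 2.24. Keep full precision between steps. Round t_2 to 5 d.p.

3.24971

f'(t) = exp(t)
t_0 = 2.240000: f = -13.406669, f' = 9.393331 → t_1 = 2.240000 - (-13.406669)/(9.393331) = 3.667254
t_1 = 3.667254: f = 16.344264, f' = 39.144264 → t_2 = 3.667254 - (16.344264)/(39.144264) = 3.249715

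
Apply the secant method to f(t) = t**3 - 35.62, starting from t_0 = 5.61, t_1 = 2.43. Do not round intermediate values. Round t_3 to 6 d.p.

f(t_0) = 140.938481, f(t_1) = -21.271093
t_2 = 2.430000 - (-21.271093)·(2.430000 - 5.610000)/(-21.271093 - (140.938481)) = 2.847004; f(t_2) = -12.543798
t_3 = 2.847004 - (-12.543798)·(2.847004 - 2.430000)/(-12.543798 - (-21.271093)) = 3.446367; f(t_3) = 5.314040

3.446367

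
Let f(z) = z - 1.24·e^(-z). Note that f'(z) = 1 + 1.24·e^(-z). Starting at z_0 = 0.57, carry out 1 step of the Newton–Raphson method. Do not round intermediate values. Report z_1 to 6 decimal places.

z_0 = 0.570000: f = -0.131252, f' = 1.701252 → z_1 = 0.570000 - (-0.131252)/(1.701252) = 0.647150

0.647150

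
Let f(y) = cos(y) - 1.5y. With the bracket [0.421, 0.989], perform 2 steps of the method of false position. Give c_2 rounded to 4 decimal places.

0.5627

f(0.421000) = 0.281181, f(0.989000) = -0.933974
step 1: c = 0.552432, f(c) = 0.022602 > 0 → new bracket [0.552432, 0.989000]
step 2: c = 0.562748, f(c) = 0.001671 > 0 → new bracket [0.562748, 0.989000]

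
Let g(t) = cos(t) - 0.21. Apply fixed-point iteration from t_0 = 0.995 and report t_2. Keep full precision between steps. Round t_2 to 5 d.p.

t_1 = g(0.995000) = 0.334503
t_2 = g(0.334503) = 0.734574

0.73457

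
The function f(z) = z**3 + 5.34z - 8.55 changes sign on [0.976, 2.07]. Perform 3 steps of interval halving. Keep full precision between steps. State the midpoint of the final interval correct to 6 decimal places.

1.181125

f(0.976000) = -2.408446, f(2.070000) = 11.373543 (opposite signs)
step 1: m = 1.523000, f(m) = 3.115463 > 0 → root in [0.976000, 1.523000]
step 2: m = 1.249500, f(m) = 0.073112 > 0 → root in [0.976000, 1.249500]
step 3: m = 1.112750, f(m) = -1.230094 < 0 → root in [1.112750, 1.249500]
Midpoint of [1.112750, 1.249500] = 1.181125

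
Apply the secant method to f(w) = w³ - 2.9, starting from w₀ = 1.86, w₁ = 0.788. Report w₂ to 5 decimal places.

1.22266

f(w_0) = 3.534856, f(w_1) = -2.410696
w_2 = 0.788000 - (-2.410696)·(0.788000 - 1.860000)/(-2.410696 - (3.534856)) = 1.222655; f(w_2) = -1.072269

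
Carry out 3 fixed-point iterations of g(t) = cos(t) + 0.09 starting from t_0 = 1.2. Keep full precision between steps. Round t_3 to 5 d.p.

t_1 = g(1.200000) = 0.452358
t_2 = g(0.452358) = 0.989419
t_3 = g(0.989419) = 0.639175

0.63918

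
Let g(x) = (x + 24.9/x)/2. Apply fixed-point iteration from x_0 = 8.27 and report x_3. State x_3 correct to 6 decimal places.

4.990130

x_1 = g(8.270000) = 5.640441
x_2 = g(5.640441) = 5.027495
x_3 = g(5.027495) = 4.990130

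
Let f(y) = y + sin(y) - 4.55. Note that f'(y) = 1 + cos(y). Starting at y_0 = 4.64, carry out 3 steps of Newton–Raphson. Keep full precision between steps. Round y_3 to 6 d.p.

5.352251

Newton update: y ← y − f(y)/f'(y).
y_0 = 4.640000: f = -0.907381, f' = 0.927674 → y_1 = 4.640000 - (-0.907381)/(0.927674) = 5.618125
y_1 = 5.618125: f = 0.451018, f' = 1.786879 → y_2 = 5.618125 - (0.451018)/(1.786879) = 5.365719
y_2 = 5.365719: f = 0.021655, f' = 1.607834 → y_3 = 5.365719 - (0.021655)/(1.607834) = 5.352251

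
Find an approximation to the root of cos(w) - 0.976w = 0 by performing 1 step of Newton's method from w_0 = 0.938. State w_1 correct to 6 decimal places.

0.756172

Newton update: w ← w − f(w)/f'(w).
f'(w) = -sin(w) - 0.976
w_0 = 0.938000: f = -0.324086, f' = -1.782377 → w_1 = 0.938000 - (-0.324086)/(-1.782377) = 0.756172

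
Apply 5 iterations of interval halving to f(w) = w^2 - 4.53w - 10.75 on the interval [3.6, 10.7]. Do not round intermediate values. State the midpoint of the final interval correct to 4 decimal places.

f(3.600000) = -14.098000, f(10.700000) = 55.269000 (opposite signs)
step 1: m = 7.150000, f(m) = 7.983000 > 0 → root in [3.600000, 7.150000]
step 2: m = 5.375000, f(m) = -6.208125 < 0 → root in [5.375000, 7.150000]
step 3: m = 6.262500, f(m) = 0.099781 > 0 → root in [5.375000, 6.262500]
step 4: m = 5.818750, f(m) = -3.251086 < 0 → root in [5.818750, 6.262500]
step 5: m = 6.040625, f(m) = -1.624881 < 0 → root in [6.040625, 6.262500]
Midpoint of [6.040625, 6.262500] = 6.151562

6.1516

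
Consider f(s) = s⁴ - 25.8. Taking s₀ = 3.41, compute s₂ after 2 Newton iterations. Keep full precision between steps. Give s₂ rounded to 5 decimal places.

2.36058

Newton update: s ← s − f(s)/f'(s).
f'(s) = 4s³
s_0 = 3.410000: f = 109.412710, f' = 158.607284 → s_1 = 3.410000 - (109.412710)/(158.607284) = 2.720166
s_1 = 2.720166: f = 28.949680, f' = 80.509324 → s_2 = 2.720166 - (28.949680)/(80.509324) = 2.360584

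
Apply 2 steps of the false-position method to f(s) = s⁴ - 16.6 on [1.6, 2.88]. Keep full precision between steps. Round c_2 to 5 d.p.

1.91640

f(1.600000) = -10.046400, f(2.880000) = 52.197071
step 1: c = 1.806598, f(c) = -5.947628 < 0 → new bracket [1.806598, 2.880000]
step 2: c = 1.916397, f(c) = -3.112185 < 0 → new bracket [1.916397, 2.880000]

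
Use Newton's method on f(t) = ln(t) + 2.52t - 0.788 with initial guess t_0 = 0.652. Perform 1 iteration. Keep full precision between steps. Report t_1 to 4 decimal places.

f'(t) = 1/t + 2.52
t_0 = 0.652000: f = 0.427329, f' = 4.053742 → t_1 = 0.652000 - (0.427329)/(4.053742) = 0.546584

0.5466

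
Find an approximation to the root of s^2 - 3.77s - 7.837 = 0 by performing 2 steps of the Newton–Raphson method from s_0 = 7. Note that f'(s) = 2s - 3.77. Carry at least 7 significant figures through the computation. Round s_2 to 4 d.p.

s_0 = 7.000000: f = 14.773000, f' = 10.230000 → s_1 = 7.000000 - (14.773000)/(10.230000) = 5.555914
s_1 = 5.555914: f = 2.085384, f' = 7.341828 → s_2 = 5.555914 - (2.085384)/(7.341828) = 5.271872

5.2719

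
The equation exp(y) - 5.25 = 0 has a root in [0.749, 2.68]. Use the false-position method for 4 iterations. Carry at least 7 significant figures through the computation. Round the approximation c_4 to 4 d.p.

f(0.749000) = -3.135116, f(2.680000) = 9.335093
step 1: c = 1.234470, f(c) = -1.813444 < 0 → new bracket [1.234470, 2.680000]
step 2: c = 1.469603, f(c) = -0.902493 < 0 → new bracket [1.469603, 2.680000]
step 3: c = 1.576305, f(c) = -0.412950 < 0 → new bracket [1.576305, 2.680000]
step 4: c = 1.623060, f(c) = -0.181423 < 0 → new bracket [1.623060, 2.680000]

1.6231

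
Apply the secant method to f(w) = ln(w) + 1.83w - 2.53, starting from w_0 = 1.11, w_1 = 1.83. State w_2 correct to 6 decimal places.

Secant update: w_(k+1) = w_k − f(w_k)·(w_k − w_(k-1))/(f(w_k) − f(w_(k-1))).
f(w_0) = -0.394340, f(w_1) = 1.423216
w_2 = 1.830000 - (1.423216)·(1.830000 - 1.110000)/(1.423216 - (-0.394340)) = 1.266212; f(w_2) = 0.023199

1.266212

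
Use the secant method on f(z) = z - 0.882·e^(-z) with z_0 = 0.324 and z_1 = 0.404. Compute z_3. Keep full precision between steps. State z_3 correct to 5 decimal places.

0.52278

Secant update: z_(k+1) = z_k − f(z_k)·(z_k − z_(k-1))/(f(z_k) − f(z_(k-1))).
f(z_0) = -0.313907, f(z_1) = -0.184862
z_2 = 0.404000 - (-0.184862)·(0.404000 - 0.324000)/(-0.184862 - (-0.313907)) = 0.518604; f(z_2) = -0.006496
z_3 = 0.518604 - (-0.006496)·(0.518604 - 0.404000)/(-0.006496 - (-0.184862)) = 0.522778; f(z_3) = -0.000135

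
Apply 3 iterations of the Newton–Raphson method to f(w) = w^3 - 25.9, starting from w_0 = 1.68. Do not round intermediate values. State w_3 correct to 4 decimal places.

2.9892

Newton update: w ← w − f(w)/f'(w).
f'(w) = 3w^2
w_0 = 1.680000: f = -21.158368, f' = 8.467200 → w_1 = 1.680000 - (-21.158368)/(8.467200) = 4.178862
w_1 = 4.178862: f = 47.075020, f' = 52.388674 → w_2 = 4.178862 - (47.075020)/(52.388674) = 3.280290
w_2 = 3.280290: f = 9.396911, f' = 32.280907 → w_3 = 3.280290 - (9.396911)/(32.280907) = 2.989192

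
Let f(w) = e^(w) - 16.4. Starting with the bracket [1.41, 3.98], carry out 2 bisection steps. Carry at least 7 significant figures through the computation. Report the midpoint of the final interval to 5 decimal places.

f(1.410000) = -12.304045, f(3.980000) = 37.117034 (opposite signs)
step 1: m = 2.695000, f(m) = -1.594481 < 0 → root in [2.695000, 3.980000]
step 2: m = 3.337500, f(m) = 11.748667 > 0 → root in [2.695000, 3.337500]
Midpoint of [2.695000, 3.337500] = 3.016250

3.01625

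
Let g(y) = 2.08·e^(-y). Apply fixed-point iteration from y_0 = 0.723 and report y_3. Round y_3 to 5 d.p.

y_1 = g(0.723000) = 1.009412
y_2 = g(1.009412) = 0.758021
y_3 = g(0.758021) = 0.974673

0.97467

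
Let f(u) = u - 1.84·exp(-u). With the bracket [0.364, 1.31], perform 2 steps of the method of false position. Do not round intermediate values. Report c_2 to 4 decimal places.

0.8200

f(0.364000) = -0.914600, f(1.310000) = 0.813531
step 1: c = 0.864663, f(c) = 0.089667 > 0 → new bracket [0.364000, 0.864663]
step 2: c = 0.819961, f(c) = 0.009535 > 0 → new bracket [0.364000, 0.819961]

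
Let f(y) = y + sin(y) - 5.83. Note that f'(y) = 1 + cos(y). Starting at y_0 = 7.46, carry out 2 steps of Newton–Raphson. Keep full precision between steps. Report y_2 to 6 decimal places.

y_0 = 7.460000: f = 2.553388, f' = 1.383868 → y_1 = 7.460000 - (2.553388)/(1.383868) = 5.614891
y_1 = 5.614891: f = -0.834758, f' = 1.784879 → y_2 = 5.614891 - (-0.834758)/(1.784879) = 6.082574

6.082574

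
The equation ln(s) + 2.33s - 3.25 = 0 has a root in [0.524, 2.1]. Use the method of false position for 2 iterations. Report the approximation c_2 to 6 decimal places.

False-position update: c = (a·f(b) − b·f(a))/(f(b) − f(a)); replace the endpoint whose sign matches f(c).
f(0.524000) = -2.675344, f(2.100000) = 2.384937
step 1: c = 1.357223, f(c) = 0.217770 > 0 → new bracket [0.524000, 1.357223]
step 2: c = 1.294505, f(c) = 0.024324 > 0 → new bracket [0.524000, 1.294505]

1.294505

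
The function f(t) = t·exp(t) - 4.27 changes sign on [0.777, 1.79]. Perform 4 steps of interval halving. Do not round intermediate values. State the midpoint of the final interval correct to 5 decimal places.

f(0.777000) = -2.580073, f(1.790000) = 6.451120 (opposite signs)
step 1: m = 1.283500, f(m) = 0.362472 > 0 → root in [0.777000, 1.283500]
step 2: m = 1.030250, f(m) = -1.383480 < 0 → root in [1.030250, 1.283500]
step 3: m = 1.156875, f(m) = -0.591160 < 0 → root in [1.156875, 1.283500]
step 4: m = 1.220188, f(m) = -0.136221 < 0 → root in [1.220188, 1.283500]
Midpoint of [1.220188, 1.283500] = 1.251844

1.25184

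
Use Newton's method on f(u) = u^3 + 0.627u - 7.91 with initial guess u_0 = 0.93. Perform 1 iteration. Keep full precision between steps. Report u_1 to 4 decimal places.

2.9546

f'(u) = 3u^2 + 0.627
u_0 = 0.930000: f = -6.522533, f' = 3.221700 → u_1 = 0.930000 - (-6.522533)/(3.221700) = 2.954562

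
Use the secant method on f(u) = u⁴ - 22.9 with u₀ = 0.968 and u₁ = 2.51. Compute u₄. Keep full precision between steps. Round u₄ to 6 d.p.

f(u_0) = -22.021986, f(u_1) = 16.791260
u_2 = 2.510000 - (16.791260)·(2.510000 - 0.968000)/(16.791260 - (-22.021986)) = 1.842905; f(u_2) = -11.365155
u_3 = 1.842905 - (-11.365155)·(1.842905 - 2.510000)/(-11.365155 - (16.791260)) = 2.112174; f(u_3) = -2.997006
u_4 = 2.112174 - (-2.997006)·(2.112174 - 1.842905)/(-2.997006 - (-11.365155)) = 2.208611; f(u_4) = 0.894502

2.208611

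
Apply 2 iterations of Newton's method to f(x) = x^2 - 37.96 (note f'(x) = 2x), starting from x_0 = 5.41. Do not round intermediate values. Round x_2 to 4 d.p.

x_0 = 5.410000: f = -8.691900, f' = 10.820000 → x_1 = 5.410000 - (-8.691900)/(10.820000) = 6.213318
x_1 = 6.213318: f = 0.645320, f' = 12.426636 → x_2 = 6.213318 - (0.645320)/(12.426636) = 6.161388

6.1614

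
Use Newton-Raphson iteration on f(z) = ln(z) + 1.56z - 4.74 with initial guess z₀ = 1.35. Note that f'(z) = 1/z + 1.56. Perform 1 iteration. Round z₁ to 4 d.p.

Newton update: z ← z − f(z)/f'(z).
z_0 = 1.350000: f = -2.333895, f' = 2.300741 → z_1 = 1.350000 - (-2.333895)/(2.300741) = 2.364410

2.3644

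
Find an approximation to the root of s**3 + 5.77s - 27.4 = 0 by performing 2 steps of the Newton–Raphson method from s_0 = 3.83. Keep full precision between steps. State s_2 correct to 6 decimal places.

2.436066

f'(s) = 3s**2 + 5.77
s_0 = 3.830000: f = 50.880987, f' = 49.776700 → s_1 = 3.830000 - (50.880987)/(49.776700) = 2.807815
s_1 = 2.807815: f = 10.937420, f' = 29.421478 → s_2 = 2.807815 - (10.937420)/(29.421478) = 2.436066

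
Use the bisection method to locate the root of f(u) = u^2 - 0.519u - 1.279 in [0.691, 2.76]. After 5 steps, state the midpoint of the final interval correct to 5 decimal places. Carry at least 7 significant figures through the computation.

f(0.691000) = -1.160148, f(2.760000) = 4.906160 (opposite signs)
step 1: m = 1.725500, f(m) = 0.802816 > 0 → root in [0.691000, 1.725500]
step 2: m = 1.208250, f(m) = -0.446214 < 0 → root in [1.208250, 1.725500]
step 3: m = 1.466875, f(m) = 0.111414 > 0 → root in [1.208250, 1.466875]
step 4: m = 1.337562, f(m) = -0.184121 < 0 → root in [1.337562, 1.466875]
step 5: m = 1.402219, f(m) = -0.040534 < 0 → root in [1.402219, 1.466875]
Midpoint of [1.402219, 1.466875] = 1.434547

1.43455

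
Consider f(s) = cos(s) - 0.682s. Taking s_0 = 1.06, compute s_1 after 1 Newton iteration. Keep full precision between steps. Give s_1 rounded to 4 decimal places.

f'(s) = -sin(s) - 0.682
s_0 = 1.060000: f = -0.234048, f' = -1.554355 → s_1 = 1.060000 - (-0.234048)/(-1.554355) = 0.909424

0.9094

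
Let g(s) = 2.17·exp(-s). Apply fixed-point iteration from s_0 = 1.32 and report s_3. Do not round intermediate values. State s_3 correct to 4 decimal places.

0.6436

s_1 = g(1.320000) = 0.579684
s_2 = g(0.579684) = 1.215364
s_3 = g(1.215364) = 0.643626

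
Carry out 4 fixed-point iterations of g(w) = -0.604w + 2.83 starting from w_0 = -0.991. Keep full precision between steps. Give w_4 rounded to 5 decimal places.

1.39763

w_1 = g(-0.991000) = 3.428564
w_2 = g(3.428564) = 0.759147
w_3 = g(0.759147) = 2.371475
w_4 = g(2.371475) = 1.397629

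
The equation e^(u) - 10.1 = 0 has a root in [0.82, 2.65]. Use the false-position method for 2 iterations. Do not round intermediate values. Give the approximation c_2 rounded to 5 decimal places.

2.26493

f(0.820000) = -7.829500, f(2.650000) = 4.054039
step 1: c = 2.025700, f(c) = -2.518582 < 0 → new bracket [2.025700, 2.650000]
step 2: c = 2.264928, f(c) = -0.469573 < 0 → new bracket [2.264928, 2.650000]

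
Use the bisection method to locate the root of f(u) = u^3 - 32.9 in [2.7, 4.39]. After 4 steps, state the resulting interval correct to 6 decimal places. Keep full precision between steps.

[3.122500, 3.228125]

f(2.700000) = -13.217000, f(4.390000) = 51.704519 (opposite signs)
step 1: m = 3.545000, f(m) = 11.650104 > 0 → root in [2.700000, 3.545000]
step 2: m = 3.122500, f(m) = -2.455605 < 0 → root in [3.122500, 3.545000]
step 3: m = 3.333750, f(m) = 4.150928 > 0 → root in [3.122500, 3.333750]
step 4: m = 3.228125, f(m) = 0.739616 > 0 → root in [3.122500, 3.228125]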